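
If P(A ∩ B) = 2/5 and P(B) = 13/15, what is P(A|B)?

P(A|B) = P(A ∩ B) / P(B)
= (2/5) / (13/15)
= 6/13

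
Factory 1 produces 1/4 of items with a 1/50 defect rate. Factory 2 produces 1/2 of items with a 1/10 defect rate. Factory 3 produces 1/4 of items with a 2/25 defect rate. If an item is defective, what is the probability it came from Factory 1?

Using Bayes' theorem:
P(F1) = 1/4, P(D|F1) = 1/50
P(F2) = 1/2, P(D|F2) = 1/10
P(F3) = 1/4, P(D|F3) = 2/25
P(D) = P(D|F1)P(F1) + P(D|F2)P(F2) + P(D|F3)P(F3)
     = \frac{3}{40}
P(F1|D) = P(D|F1)P(F1) / P(D)
= \frac{1}{15}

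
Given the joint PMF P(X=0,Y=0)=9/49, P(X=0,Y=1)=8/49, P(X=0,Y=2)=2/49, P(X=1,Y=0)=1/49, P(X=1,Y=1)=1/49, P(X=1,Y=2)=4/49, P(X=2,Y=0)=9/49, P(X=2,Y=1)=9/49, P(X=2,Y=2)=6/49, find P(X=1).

P(X=1) = P(X=1,Y=0) + P(X=1,Y=1) + P(X=1,Y=2)
= 1/49 + 1/49 + 4/49
= 6/49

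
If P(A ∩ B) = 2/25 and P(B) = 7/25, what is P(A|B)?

P(A|B) = P(A ∩ B) / P(B)
= (2/25) / (7/25)
= 2/7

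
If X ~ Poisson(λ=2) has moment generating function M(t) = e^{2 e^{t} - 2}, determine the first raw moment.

To find E[X], compute M^(1)(0):
M^(1)(t) = 2 e^{t} e^{2 e^{t} - 2}
M^(1)(0) = 2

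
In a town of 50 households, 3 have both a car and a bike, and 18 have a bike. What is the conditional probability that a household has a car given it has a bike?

P(A ∩ B) = 3/50
P(B) = 18/50 = 9/25
P(A|B) = P(A ∩ B) / P(B) = (3/50) / (9/25) = 1/6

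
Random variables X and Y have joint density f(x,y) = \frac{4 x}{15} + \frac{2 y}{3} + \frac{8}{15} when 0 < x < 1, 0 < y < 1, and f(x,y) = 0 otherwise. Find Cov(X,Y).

E[XY] = ∫∫ xy × f(x,y) dx dy = \frac{13}{45}
E[X] = \frac{47}{90}
E[Y] = \frac{5}{9}
Cov(X,Y) = E[XY] - E[X]E[Y] = - \frac{1}{810}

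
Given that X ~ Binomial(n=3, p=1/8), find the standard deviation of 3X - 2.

For X ~ Binomial(n=3, p=1/8):
Var(X) = \frac{21}{64}
SD(X) = √(Var(X)) = √(\frac{21}{64}) = \frac{\sqrt{21}}{8}
SD(3X - 2) = |3| × SD(X) = 3 × \frac{\sqrt{21}}{8} = \frac{3 \sqrt{21}}{8}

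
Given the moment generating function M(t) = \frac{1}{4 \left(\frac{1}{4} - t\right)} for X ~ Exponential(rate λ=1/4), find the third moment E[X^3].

To find E[X^3], compute M^(3)(0):
M^(1)(t) = \frac{1}{4 \left(\frac{1}{4} - t\right)^{2}}
M^(2)(t) = \frac{1}{2 \left(\frac{1}{4} - t\right)^{3}}
M^(3)(t) = \frac{3}{2 \left(\frac{1}{4} - t\right)^{4}}
M^(3)(0) = 384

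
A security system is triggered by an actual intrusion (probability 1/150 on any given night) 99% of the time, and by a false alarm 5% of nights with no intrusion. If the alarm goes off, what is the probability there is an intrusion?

Let D = the rare event, + = positive/flagged.
P(D) = 1/150
P(+|D) = 99/100
P(+|D') = 5/100 = 1/20
P(+) = P(+|D)P(D) + P(+|D')P(D')
     = \frac{99}{100} × \frac{1}{150} + \frac{1}{20} × \frac{149}{150}
     = \frac{211}{3750}
P(D|+) = P(+|D)P(D)/P(+) = \frac{99}{844}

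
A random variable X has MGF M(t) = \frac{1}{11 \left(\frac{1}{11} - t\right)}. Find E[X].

To find E[X], compute M^(1)(0):
M^(1)(t) = \frac{1}{11 \left(\frac{1}{11} - t\right)^{2}}
M^(1)(0) = 11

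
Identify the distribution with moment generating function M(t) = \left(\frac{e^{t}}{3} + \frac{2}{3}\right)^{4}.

The MGF M(t) = \left(\frac{e^{t}}{3} + \frac{2}{3}\right)^{4} is the standard form for the Binomial distribution.
Comparing with the known MGF formula identifies: Binomial(n=4, p=1/3)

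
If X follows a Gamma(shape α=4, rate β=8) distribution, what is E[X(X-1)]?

E[X(X-1)] = E[X² - X] = E[X²] - E[X]
E[X] = \frac{1}{2}
E[X²] = Var(X) + (E[X])² = \frac{1}{16} + (\frac{1}{2})² = \frac{5}{16}
E[X(X-1)] = \frac{5}{16} - \frac{1}{2} = - \frac{3}{16}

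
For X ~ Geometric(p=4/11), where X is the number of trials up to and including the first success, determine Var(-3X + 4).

For X ~ Geometric(p=4/11), where X is the number of trials up to and including the first success:
Var(X) = \frac{77}{16}
Var(-3X + 4) = (-3)² × Var(X) = 9 × \frac{77}{16} = \frac{693}{16}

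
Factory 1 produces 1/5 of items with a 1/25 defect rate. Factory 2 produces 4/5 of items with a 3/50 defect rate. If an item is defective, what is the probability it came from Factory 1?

Using Bayes' theorem:
P(F1) = 1/5, P(D|F1) = 1/25
P(F2) = 4/5, P(D|F2) = 3/50
P(D) = P(D|F1)P(F1) + P(D|F2)P(F2)
     = \frac{7}{125}
P(F1|D) = P(D|F1)P(F1) / P(D)
= \frac{1}{7}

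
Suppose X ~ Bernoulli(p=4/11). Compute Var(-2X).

For X ~ Bernoulli(p=4/11):
Var(X) = \frac{28}{121}
Var(-2X) = (-2)² × Var(X) = 4 × \frac{28}{121} = \frac{112}{121}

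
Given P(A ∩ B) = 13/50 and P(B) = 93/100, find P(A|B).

P(A|B) = P(A ∩ B) / P(B)
= (13/50) / (93/100)
= 26/93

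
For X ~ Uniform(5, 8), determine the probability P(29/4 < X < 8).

P(29/4 < X < 8) = ∫_{29/4}^{8} f(x) dx
where f(x) = \frac{1}{3}
= \frac{1}{4}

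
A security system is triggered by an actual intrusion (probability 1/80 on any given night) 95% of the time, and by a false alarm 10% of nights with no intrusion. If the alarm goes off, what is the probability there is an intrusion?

Let D = the rare event, + = positive/flagged.
P(D) = 1/80
P(+|D) = 95/100 = 19/20
P(+|D') = 10/100 = 1/10
P(+) = P(+|D)P(D) + P(+|D')P(D')
     = \frac{19}{20} × \frac{1}{80} + \frac{1}{10} × \frac{79}{80}
     = \frac{177}{1600}
P(D|+) = P(+|D)P(D)/P(+) = \frac{19}{177}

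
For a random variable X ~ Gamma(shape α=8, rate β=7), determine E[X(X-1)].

E[X(X-1)] = E[X² - X] = E[X²] - E[X]
E[X] = \frac{8}{7}
E[X²] = Var(X) + (E[X])² = \frac{8}{49} + (\frac{8}{7})² = \frac{72}{49}
E[X(X-1)] = \frac{72}{49} - \frac{8}{7} = \frac{16}{49}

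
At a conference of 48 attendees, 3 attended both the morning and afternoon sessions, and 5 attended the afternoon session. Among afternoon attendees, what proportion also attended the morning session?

P(A ∩ B) = 3/48 = 1/16
P(B) = 5/48
P(A|B) = P(A ∩ B) / P(B) = (1/16) / (5/48) = 3/5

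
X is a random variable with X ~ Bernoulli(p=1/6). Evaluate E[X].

For X ~ Bernoulli(p=1/6), the expected value is:
E[X] = \frac{1}{6}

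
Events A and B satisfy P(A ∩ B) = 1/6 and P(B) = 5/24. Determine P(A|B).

P(A|B) = P(A ∩ B) / P(B)
= (1/6) / (5/24)
= 4/5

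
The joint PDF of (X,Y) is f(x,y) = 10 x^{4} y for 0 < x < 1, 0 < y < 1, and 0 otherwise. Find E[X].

E[X] = ∫_0^1 ∫_0^1 x × f(x,y) dy dx
= ∫_0^1 ∫_0^1 x × (10 x^{4} y) dy dx
= \frac{5}{6}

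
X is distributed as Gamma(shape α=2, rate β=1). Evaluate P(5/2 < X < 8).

P(5/2 < X < 8) = ∫_{5/2}^{8} f(x) dx
where f(x) = x e^{- x}
= - \frac{9}{e^{8}} + \frac{7}{2 e^{\frac{5}{2}}}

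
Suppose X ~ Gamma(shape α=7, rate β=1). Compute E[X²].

Using the identity E[X²] = Var(X) + (E[X])²:
E[X] = 7
Var(X) = 7
E[X²] = 7 + (7)²
= 56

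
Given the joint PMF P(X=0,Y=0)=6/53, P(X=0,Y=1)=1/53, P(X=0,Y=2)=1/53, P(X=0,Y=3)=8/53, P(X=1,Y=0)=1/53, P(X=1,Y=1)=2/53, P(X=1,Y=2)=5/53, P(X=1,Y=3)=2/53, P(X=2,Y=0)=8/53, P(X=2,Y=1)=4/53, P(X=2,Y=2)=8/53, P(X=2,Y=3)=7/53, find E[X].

First find marginal of X:
P(X=0) = 16/53
P(X=1) = 10/53
P(X=2) = 27/53
E[X] = 0 × 16/53 + 1 × 10/53 + 2 × 27/53 = 64/53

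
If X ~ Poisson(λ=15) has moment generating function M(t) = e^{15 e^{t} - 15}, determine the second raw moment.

To find E[X^2], compute M^(2)(0):
M^(1)(t) = 15 e^{t} e^{15 e^{t} - 15}
M^(2)(t) = 225 e^{2 t} e^{15 e^{t} - 15} + 15 e^{t} e^{15 e^{t} - 15}
M^(2)(0) = 240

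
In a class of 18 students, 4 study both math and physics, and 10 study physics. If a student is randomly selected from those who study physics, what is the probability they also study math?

P(A ∩ B) = 4/18 = 2/9
P(B) = 10/18 = 5/9
P(A|B) = P(A ∩ B) / P(B) = (2/9) / (5/9) = 2/5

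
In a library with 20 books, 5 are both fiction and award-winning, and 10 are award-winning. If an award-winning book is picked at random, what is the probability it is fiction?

P(A ∩ B) = 5/20 = 1/4
P(B) = 10/20 = 1/2
P(A|B) = P(A ∩ B) / P(B) = (1/4) / (1/2) = 1/2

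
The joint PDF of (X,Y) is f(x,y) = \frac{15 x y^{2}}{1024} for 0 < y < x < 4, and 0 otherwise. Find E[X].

f_X(x) = ∫_0^x \frac{15 x y^{2}}{1024} dy = \frac{5 x^{4}}{1024}
E[X] = ∫_0^4 x × (\frac{5 x^{4}}{1024}) dx = \frac{10}{3}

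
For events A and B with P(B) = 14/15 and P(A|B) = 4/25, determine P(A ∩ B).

By definition, P(A|B) = P(A ∩ B) / P(B)
So P(A ∩ B) = P(A|B) × P(B)
= 4/25 × 14/15
= 56/375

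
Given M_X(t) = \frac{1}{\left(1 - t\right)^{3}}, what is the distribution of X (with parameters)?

The MGF M(t) = \frac{1}{\left(1 - t\right)^{3}} is the standard form for the Gamma distribution.
Comparing with the known MGF formula identifies: Gamma(shape α=3, rate β=1)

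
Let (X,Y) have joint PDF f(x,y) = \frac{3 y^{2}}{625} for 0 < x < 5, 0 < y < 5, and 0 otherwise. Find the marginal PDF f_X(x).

f_X(x) = ∫_0^5 f(x,y) dy
= ∫_0^5 \frac{3 y^{2}}{625} dy
= \frac{1}{5} for 0 < x < 5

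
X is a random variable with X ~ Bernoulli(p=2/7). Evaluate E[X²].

Using the identity E[X²] = Var(X) + (E[X])²:
E[X] = \frac{2}{7}
Var(X) = \frac{10}{49}
E[X²] = \frac{10}{49} + (\frac{2}{7})²
= \frac{2}{7}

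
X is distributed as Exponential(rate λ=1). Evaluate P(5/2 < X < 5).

P(5/2 < X < 5) = ∫_{5/2}^{5} f(x) dx
where f(x) = e^{- x}
= - \frac{1}{e^{5}} + e^{- \frac{5}{2}}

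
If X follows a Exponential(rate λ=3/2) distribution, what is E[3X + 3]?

For X ~ Exponential(rate λ=3/2):
E[X] = \frac{2}{3}
E[3X + 3] = 3 × E[X] + 3 = 5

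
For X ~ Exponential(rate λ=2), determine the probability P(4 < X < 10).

P(4 < X < 10) = ∫_{4}^{10} f(x) dx
where f(x) = 2 e^{- 2 x}
= - \frac{1 - e^{12}}{e^{20}}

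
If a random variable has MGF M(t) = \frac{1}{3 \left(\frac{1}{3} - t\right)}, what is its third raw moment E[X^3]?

To find E[X^3], compute M^(3)(0):
M^(1)(t) = \frac{1}{3 \left(\frac{1}{3} - t\right)^{2}}
M^(2)(t) = \frac{2}{3 \left(\frac{1}{3} - t\right)^{3}}
M^(3)(t) = \frac{2}{\left(\frac{1}{3} - t\right)^{4}}
M^(3)(0) = 162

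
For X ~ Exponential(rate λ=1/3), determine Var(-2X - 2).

For X ~ Exponential(rate λ=1/3):
Var(X) = 9
Var(-2X - 2) = (-2)² × Var(X) = 4 × 9 = 36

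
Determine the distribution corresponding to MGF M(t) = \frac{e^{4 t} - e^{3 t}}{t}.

The MGF M(t) = \frac{e^{4 t} - e^{3 t}}{t} is the standard form for the Uniform distribution.
Comparing with the known MGF formula identifies: Uniform(3, 4)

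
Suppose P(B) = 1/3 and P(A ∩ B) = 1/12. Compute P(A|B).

P(A|B) = P(A ∩ B) / P(B)
= (1/12) / (1/3)
= 1/4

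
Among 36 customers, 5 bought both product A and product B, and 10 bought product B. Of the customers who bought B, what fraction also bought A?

P(A ∩ B) = 5/36
P(B) = 10/36 = 5/18
P(A|B) = P(A ∩ B) / P(B) = (5/36) / (5/18) = 1/2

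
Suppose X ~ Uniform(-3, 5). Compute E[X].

For X ~ Uniform(-3, 5), the expected value is:
E[X] = 1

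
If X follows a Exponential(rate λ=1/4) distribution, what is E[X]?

For X ~ Exponential(rate λ=1/4), the expected value is:
E[X] = 4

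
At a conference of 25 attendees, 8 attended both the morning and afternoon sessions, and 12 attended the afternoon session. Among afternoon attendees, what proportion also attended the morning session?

P(A ∩ B) = 8/25
P(B) = 12/25
P(A|B) = P(A ∩ B) / P(B) = (8/25) / (12/25) = 2/3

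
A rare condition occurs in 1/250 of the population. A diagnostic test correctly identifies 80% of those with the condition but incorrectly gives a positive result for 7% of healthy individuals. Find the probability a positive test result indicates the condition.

Let D = the rare event, + = positive/flagged.
P(D) = 1/250
P(+|D) = 80/100 = 4/5
P(+|D') = 7/100
P(+) = P(+|D)P(D) + P(+|D')P(D')
     = \frac{4}{5} × \frac{1}{250} + \frac{7}{100} × \frac{249}{250}
     = \frac{1823}{25000}
P(D|+) = P(+|D)P(D)/P(+) = \frac{80}{1823}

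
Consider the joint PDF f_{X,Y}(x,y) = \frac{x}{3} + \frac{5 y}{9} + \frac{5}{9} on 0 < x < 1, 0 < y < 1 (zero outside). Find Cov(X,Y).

E[XY] = ∫∫ xy × f(x,y) dx dy = \frac{31}{108}
E[X] = \frac{19}{36}
E[Y] = \frac{59}{108}
Cov(X,Y) = E[XY] - E[X]E[Y] = - \frac{5}{3888}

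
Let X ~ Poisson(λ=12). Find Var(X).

For X ~ Poisson(λ=12):
Var(X) = 12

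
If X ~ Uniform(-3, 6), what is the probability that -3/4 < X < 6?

P(-3/4 < X < 6) = ∫_{-3/4}^{6} f(x) dx
where f(x) = \frac{1}{9}
= \frac{3}{4}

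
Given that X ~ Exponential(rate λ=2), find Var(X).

For X ~ Exponential(rate λ=2):
Var(X) = \frac{1}{4}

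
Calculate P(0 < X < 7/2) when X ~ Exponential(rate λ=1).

P(0 < X < 7/2) = ∫_{0}^{7/2} f(x) dx
where f(x) = e^{- x}
= 1 - e^{- \frac{7}{2}}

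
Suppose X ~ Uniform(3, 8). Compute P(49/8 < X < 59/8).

P(49/8 < X < 59/8) = ∫_{49/8}^{59/8} f(x) dx
where f(x) = \frac{1}{5}
= \frac{1}{4}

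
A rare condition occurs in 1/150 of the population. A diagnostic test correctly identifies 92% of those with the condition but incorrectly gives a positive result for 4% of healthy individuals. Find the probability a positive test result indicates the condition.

Let D = the rare event, + = positive/flagged.
P(D) = 1/150
P(+|D) = 92/100 = 23/25
P(+|D') = 4/100 = 1/25
P(+) = P(+|D)P(D) + P(+|D')P(D')
     = \frac{23}{25} × \frac{1}{150} + \frac{1}{25} × \frac{149}{150}
     = \frac{86}{1875}
P(D|+) = P(+|D)P(D)/P(+) = \frac{23}{172}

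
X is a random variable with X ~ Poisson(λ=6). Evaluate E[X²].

Using the identity E[X²] = Var(X) + (E[X])²:
E[X] = 6
Var(X) = 6
E[X²] = 6 + (6)²
= 42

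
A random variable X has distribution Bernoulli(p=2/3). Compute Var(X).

For X ~ Bernoulli(p=2/3):
Var(X) = \frac{2}{9}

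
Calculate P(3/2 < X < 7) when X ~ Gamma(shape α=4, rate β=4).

P(3/2 < X < 7) = ∫_{3/2}^{7} f(x) dx
where f(x) = \frac{128 x^{3} e^{- 4 x}}{3}
= \frac{-12239 + 183 e^{22}}{3 e^{28}}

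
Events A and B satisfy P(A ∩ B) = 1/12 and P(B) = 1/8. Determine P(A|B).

P(A|B) = P(A ∩ B) / P(B)
= (1/12) / (1/8)
= 2/3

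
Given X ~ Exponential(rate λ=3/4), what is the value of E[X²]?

Using the identity E[X²] = Var(X) + (E[X])²:
E[X] = \frac{4}{3}
Var(X) = \frac{16}{9}
E[X²] = \frac{16}{9} + (\frac{4}{3})²
= \frac{32}{9}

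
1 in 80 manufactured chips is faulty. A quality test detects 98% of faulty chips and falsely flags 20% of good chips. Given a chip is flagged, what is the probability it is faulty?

Let D = the rare event, + = positive/flagged.
P(D) = 1/80
P(+|D) = 98/100 = 49/50
P(+|D') = 20/100 = 1/5
P(+) = P(+|D)P(D) + P(+|D')P(D')
     = \frac{49}{50} × \frac{1}{80} + \frac{1}{5} × \frac{79}{80}
     = \frac{839}{4000}
P(D|+) = P(+|D)P(D)/P(+) = \frac{49}{839}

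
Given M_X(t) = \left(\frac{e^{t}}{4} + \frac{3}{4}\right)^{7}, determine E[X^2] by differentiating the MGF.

To find E[X^2], compute M^(2)(0):
M^(1)(t) = \frac{7 \left(\frac{e^{t}}{4} + \frac{3}{4}\right)^{6} e^{t}}{4}
M^(2)(t) = \frac{7 \left(\frac{e^{t}}{4} + \frac{3}{4}\right)^{6} e^{t}}{4} + \frac{21 \left(\frac{e^{t}}{4} + \frac{3}{4}\right)^{5} e^{2 t}}{8}
M^(2)(0) = \frac{35}{8}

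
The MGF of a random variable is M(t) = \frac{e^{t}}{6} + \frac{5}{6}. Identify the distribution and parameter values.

The MGF M(t) = \frac{e^{t}}{6} + \frac{5}{6} is the standard form for the Bernoulli distribution.
Comparing with the known MGF formula identifies: Bernoulli(p=1/6)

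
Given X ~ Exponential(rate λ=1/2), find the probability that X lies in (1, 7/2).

P(1 < X < 7/2) = ∫_{1}^{7/2} f(x) dx
where f(x) = \frac{e^{- \frac{x}{2}}}{2}
= - \frac{1}{e^{\frac{7}{4}}} + e^{- \frac{1}{2}}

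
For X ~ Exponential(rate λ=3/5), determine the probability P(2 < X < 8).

P(2 < X < 8) = ∫_{2}^{8} f(x) dx
where f(x) = \frac{3 e^{- \frac{3 x}{5}}}{5}
= - \frac{1 - e^{\frac{18}{5}}}{e^{\frac{24}{5}}}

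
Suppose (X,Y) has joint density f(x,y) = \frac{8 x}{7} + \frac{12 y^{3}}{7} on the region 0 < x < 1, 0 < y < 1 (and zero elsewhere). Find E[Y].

E[Y] = ∫_0^1 ∫_0^1 y × f(x,y) dx dy
= \frac{22}{35}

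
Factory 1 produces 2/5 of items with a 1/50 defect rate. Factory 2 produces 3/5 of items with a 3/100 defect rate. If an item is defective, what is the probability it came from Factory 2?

Using Bayes' theorem:
P(F1) = 2/5, P(D|F1) = 1/50
P(F2) = 3/5, P(D|F2) = 3/100
P(D) = P(D|F1)P(F1) + P(D|F2)P(F2)
     = \frac{13}{500}
P(F2|D) = P(D|F2)P(F2) / P(D)
= \frac{9}{13}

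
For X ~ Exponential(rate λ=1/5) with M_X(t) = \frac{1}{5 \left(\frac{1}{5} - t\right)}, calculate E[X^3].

To find E[X^3], compute M^(3)(0):
M^(1)(t) = \frac{1}{5 \left(\frac{1}{5} - t\right)^{2}}
M^(2)(t) = \frac{2}{5 \left(\frac{1}{5} - t\right)^{3}}
M^(3)(t) = \frac{6}{5 \left(\frac{1}{5} - t\right)^{4}}
M^(3)(0) = 750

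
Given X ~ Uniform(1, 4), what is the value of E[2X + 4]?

For X ~ Uniform(1, 4):
E[X] = \frac{5}{2}
E[2X + 4] = 2 × E[X] + 4 = 9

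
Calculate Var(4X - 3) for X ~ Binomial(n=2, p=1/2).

For X ~ Binomial(n=2, p=1/2):
Var(X) = \frac{1}{2}
Var(4X - 3) = (4)² × Var(X) = 16 × \frac{1}{2} = 8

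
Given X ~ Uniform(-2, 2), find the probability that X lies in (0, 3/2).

P(0 < X < 3/2) = ∫_{0}^{3/2} f(x) dx
where f(x) = \frac{1}{4}
= \frac{3}{8}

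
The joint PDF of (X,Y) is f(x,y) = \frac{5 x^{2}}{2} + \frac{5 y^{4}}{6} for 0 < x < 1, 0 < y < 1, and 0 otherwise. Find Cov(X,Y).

E[XY] = ∫∫ xy × f(x,y) dx dy = \frac{55}{144}
E[X] = \frac{17}{24}
E[Y] = \frac{5}{9}
Cov(X,Y) = E[XY] - E[X]E[Y] = - \frac{5}{432}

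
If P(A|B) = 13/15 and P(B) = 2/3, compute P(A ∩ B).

By definition, P(A|B) = P(A ∩ B) / P(B)
So P(A ∩ B) = P(A|B) × P(B)
= 13/15 × 2/3
= 26/45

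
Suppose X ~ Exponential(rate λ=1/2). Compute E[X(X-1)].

E[X(X-1)] = E[X² - X] = E[X²] - E[X]
E[X] = 2
E[X²] = Var(X) + (E[X])² = 4 + (2)² = 8
E[X(X-1)] = 8 - 2 = 6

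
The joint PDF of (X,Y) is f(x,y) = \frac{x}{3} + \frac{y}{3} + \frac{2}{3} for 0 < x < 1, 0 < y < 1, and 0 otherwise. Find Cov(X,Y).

E[XY] = ∫∫ xy × f(x,y) dx dy = \frac{5}{18}
E[X] = \frac{19}{36}
E[Y] = \frac{19}{36}
Cov(X,Y) = E[XY] - E[X]E[Y] = - \frac{1}{1296}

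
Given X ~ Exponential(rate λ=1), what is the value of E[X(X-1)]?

E[X(X-1)] = E[X² - X] = E[X²] - E[X]
E[X] = 1
E[X²] = Var(X) + (E[X])² = 1 + (1)² = 2
E[X(X-1)] = 2 - 1 = 1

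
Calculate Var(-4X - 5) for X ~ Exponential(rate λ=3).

For X ~ Exponential(rate λ=3):
Var(X) = \frac{1}{9}
Var(-4X - 5) = (-4)² × Var(X) = 16 × \frac{1}{9} = \frac{16}{9}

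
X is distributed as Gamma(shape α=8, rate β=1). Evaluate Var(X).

For X ~ Gamma(shape α=8, rate β=1):
Var(X) = 8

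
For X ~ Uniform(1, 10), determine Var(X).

For X ~ Uniform(1, 10):
Var(X) = \frac{27}{4}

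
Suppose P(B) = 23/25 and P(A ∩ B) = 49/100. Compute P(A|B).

P(A|B) = P(A ∩ B) / P(B)
= (49/100) / (23/25)
= 49/92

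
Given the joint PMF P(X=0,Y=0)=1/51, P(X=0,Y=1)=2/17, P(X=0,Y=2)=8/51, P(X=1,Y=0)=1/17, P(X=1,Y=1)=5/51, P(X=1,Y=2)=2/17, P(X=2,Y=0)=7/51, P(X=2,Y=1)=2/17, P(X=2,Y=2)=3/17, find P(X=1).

P(X=1) = P(X=1,Y=0) + P(X=1,Y=1) + P(X=1,Y=2)
= 1/17 + 5/51 + 2/17
= 14/51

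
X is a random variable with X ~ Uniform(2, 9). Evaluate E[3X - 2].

For X ~ Uniform(2, 9):
E[X] = \frac{11}{2}
E[3X - 2] = 3 × E[X] - 2 = \frac{29}{2}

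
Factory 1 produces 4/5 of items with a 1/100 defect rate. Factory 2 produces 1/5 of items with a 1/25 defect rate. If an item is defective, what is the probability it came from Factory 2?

Using Bayes' theorem:
P(F1) = 4/5, P(D|F1) = 1/100
P(F2) = 1/5, P(D|F2) = 1/25
P(D) = P(D|F1)P(F1) + P(D|F2)P(F2)
     = \frac{2}{125}
P(F2|D) = P(D|F2)P(F2) / P(D)
= \frac{1}{2}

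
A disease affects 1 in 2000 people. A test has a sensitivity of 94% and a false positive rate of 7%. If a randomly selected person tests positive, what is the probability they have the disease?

Let D = the rare event, + = positive/flagged.
P(D) = 1/2000
P(+|D) = 94/100 = 47/50
P(+|D') = 7/100
P(+) = P(+|D)P(D) + P(+|D')P(D')
     = \frac{47}{50} × \frac{1}{2000} + \frac{7}{100} × \frac{1999}{2000}
     = \frac{14087}{200000}
P(D|+) = P(+|D)P(D)/P(+) = \frac{94}{14087}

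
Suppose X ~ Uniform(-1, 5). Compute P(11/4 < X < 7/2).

P(11/4 < X < 7/2) = ∫_{11/4}^{7/2} f(x) dx
where f(x) = \frac{1}{6}
= \frac{1}{8}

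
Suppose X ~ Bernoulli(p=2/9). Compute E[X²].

Using the identity E[X²] = Var(X) + (E[X])²:
E[X] = \frac{2}{9}
Var(X) = \frac{14}{81}
E[X²] = \frac{14}{81} + (\frac{2}{9})²
= \frac{2}{9}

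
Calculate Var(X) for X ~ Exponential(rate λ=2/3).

For X ~ Exponential(rate λ=2/3):
Var(X) = \frac{9}{4}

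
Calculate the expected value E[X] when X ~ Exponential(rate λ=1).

For X ~ Exponential(rate λ=1), the expected value is:
E[X] = 1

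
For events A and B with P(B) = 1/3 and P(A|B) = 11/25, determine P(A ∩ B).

By definition, P(A|B) = P(A ∩ B) / P(B)
So P(A ∩ B) = P(A|B) × P(B)
= 11/25 × 1/3
= 11/75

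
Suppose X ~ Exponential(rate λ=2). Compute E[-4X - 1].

For X ~ Exponential(rate λ=2):
E[X] = \frac{1}{2}
E[-4X - 1] = -4 × E[X] - 1 = -3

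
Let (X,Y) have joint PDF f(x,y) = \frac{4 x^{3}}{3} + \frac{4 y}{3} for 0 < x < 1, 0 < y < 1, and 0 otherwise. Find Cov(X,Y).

E[XY] = ∫∫ xy × f(x,y) dx dy = \frac{16}{45}
E[X] = \frac{3}{5}
E[Y] = \frac{11}{18}
Cov(X,Y) = E[XY] - E[X]E[Y] = - \frac{1}{90}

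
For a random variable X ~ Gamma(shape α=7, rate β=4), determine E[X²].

Using the identity E[X²] = Var(X) + (E[X])²:
E[X] = \frac{7}{4}
Var(X) = \frac{7}{16}
E[X²] = \frac{7}{16} + (\frac{7}{4})²
= \frac{7}{2}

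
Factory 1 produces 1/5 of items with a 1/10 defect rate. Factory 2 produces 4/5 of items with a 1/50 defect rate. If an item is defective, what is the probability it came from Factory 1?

Using Bayes' theorem:
P(F1) = 1/5, P(D|F1) = 1/10
P(F2) = 4/5, P(D|F2) = 1/50
P(D) = P(D|F1)P(F1) + P(D|F2)P(F2)
     = \frac{9}{250}
P(F1|D) = P(D|F1)P(F1) / P(D)
= \frac{5}{9}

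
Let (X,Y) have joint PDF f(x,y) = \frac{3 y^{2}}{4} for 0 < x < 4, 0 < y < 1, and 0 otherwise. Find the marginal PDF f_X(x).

f_X(x) = ∫_0^1 f(x,y) dy
= ∫_0^1 \frac{3 y^{2}}{4} dy
= \frac{1}{4} for 0 < x < 4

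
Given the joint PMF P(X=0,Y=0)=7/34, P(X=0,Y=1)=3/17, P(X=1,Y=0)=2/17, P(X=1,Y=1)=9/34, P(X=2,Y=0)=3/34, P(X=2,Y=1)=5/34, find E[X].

First find marginal of X:
P(X=0) = 13/34
P(X=1) = 13/34
P(X=2) = 4/17
E[X] = 0 × 13/34 + 1 × 13/34 + 2 × 4/17 = 29/34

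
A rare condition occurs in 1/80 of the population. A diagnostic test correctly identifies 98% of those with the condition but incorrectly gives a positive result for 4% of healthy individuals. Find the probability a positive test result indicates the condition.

Let D = the rare event, + = positive/flagged.
P(D) = 1/80
P(+|D) = 98/100 = 49/50
P(+|D') = 4/100 = 1/25
P(+) = P(+|D)P(D) + P(+|D')P(D')
     = \frac{49}{50} × \frac{1}{80} + \frac{1}{25} × \frac{79}{80}
     = \frac{207}{4000}
P(D|+) = P(+|D)P(D)/P(+) = \frac{49}{207}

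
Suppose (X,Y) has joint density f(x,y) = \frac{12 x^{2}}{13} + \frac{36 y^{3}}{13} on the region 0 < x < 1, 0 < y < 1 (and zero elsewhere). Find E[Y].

E[Y] = ∫_0^1 ∫_0^1 y × f(x,y) dx dy
= \frac{46}{65}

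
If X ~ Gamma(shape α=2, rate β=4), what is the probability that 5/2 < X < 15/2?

P(5/2 < X < 15/2) = ∫_{5/2}^{15/2} f(x) dx
where f(x) = 16 x e^{- 4 x}
= \frac{-31 + 11 e^{20}}{e^{30}}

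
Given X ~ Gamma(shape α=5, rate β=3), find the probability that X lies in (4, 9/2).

P(4 < X < 9/2) = ∫_{4}^{9/2} f(x) dx
where f(x) = \frac{81 x^{4} e^{- 3 x}}{8}
= - \frac{243155}{128 e^{\frac{27}{2}}} + \frac{1237}{e^{12}}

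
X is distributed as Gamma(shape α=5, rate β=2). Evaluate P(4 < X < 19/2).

P(4 < X < 19/2) = ∫_{4}^{19/2} f(x) dx
where f(x) = \frac{4 x^{4} e^{- 2 x}}{3}
= \frac{11 \left(-14779 + 648 e^{11}\right)}{24 e^{19}}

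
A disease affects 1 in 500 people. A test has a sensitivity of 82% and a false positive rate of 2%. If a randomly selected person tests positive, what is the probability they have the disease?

Let D = the rare event, + = positive/flagged.
P(D) = 1/500
P(+|D) = 82/100 = 41/50
P(+|D') = 2/100 = 1/50
P(+) = P(+|D)P(D) + P(+|D')P(D')
     = \frac{41}{50} × \frac{1}{500} + \frac{1}{50} × \frac{499}{500}
     = \frac{27}{1250}
P(D|+) = P(+|D)P(D)/P(+) = \frac{41}{540}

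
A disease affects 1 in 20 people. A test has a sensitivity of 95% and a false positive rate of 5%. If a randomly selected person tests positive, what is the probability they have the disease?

Let D = the rare event, + = positive/flagged.
P(D) = 1/20
P(+|D) = 95/100 = 19/20
P(+|D') = 5/100 = 1/20
P(+) = P(+|D)P(D) + P(+|D')P(D')
     = \frac{19}{20} × \frac{1}{20} + \frac{1}{20} × \frac{19}{20}
     = \frac{19}{200}
P(D|+) = P(+|D)P(D)/P(+) = \frac{1}{2}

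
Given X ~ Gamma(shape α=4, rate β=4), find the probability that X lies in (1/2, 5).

P(1/2 < X < 5) = ∫_{1/2}^{5} f(x) dx
where f(x) = \frac{128 x^{3} e^{- 4 x}}{3}
= \frac{-4663 + 19 e^{18}}{3 e^{20}}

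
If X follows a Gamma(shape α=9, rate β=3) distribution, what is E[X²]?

Using the identity E[X²] = Var(X) + (E[X])²:
E[X] = 3
Var(X) = 1
E[X²] = 1 + (3)²
= 10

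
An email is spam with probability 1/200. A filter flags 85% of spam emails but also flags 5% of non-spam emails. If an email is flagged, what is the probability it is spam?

Let D = the rare event, + = positive/flagged.
P(D) = 1/200
P(+|D) = 85/100 = 17/20
P(+|D') = 5/100 = 1/20
P(+) = P(+|D)P(D) + P(+|D')P(D')
     = \frac{17}{20} × \frac{1}{200} + \frac{1}{20} × \frac{199}{200}
     = \frac{27}{500}
P(D|+) = P(+|D)P(D)/P(+) = \frac{17}{216}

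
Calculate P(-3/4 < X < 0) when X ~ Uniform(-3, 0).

P(-3/4 < X < 0) = ∫_{-3/4}^{0} f(x) dx
where f(x) = \frac{1}{3}
= \frac{1}{4}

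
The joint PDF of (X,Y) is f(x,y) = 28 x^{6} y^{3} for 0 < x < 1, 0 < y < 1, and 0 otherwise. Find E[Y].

E[Y] = ∫_0^1 ∫_0^1 y × f(x,y) dx dy
= \frac{4}{5}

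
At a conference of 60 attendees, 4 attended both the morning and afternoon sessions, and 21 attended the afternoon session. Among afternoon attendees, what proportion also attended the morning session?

P(A ∩ B) = 4/60 = 1/15
P(B) = 21/60 = 7/20
P(A|B) = P(A ∩ B) / P(B) = (1/15) / (7/20) = 4/21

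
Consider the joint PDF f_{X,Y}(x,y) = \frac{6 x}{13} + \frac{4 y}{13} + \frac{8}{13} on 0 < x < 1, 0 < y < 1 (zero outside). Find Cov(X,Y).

E[XY] = ∫∫ xy × f(x,y) dx dy = \frac{11}{39}
E[X] = \frac{7}{13}
E[Y] = \frac{41}{78}
Cov(X,Y) = E[XY] - E[X]E[Y] = - \frac{1}{1014}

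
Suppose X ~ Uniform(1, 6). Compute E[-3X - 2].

For X ~ Uniform(1, 6):
E[X] = \frac{7}{2}
E[-3X - 2] = -3 × E[X] - 2 = - \frac{25}{2}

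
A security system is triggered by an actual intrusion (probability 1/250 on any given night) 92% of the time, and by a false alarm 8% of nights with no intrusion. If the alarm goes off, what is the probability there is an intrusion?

Let D = the rare event, + = positive/flagged.
P(D) = 1/250
P(+|D) = 92/100 = 23/25
P(+|D') = 8/100 = 2/25
P(+) = P(+|D)P(D) + P(+|D')P(D')
     = \frac{23}{25} × \frac{1}{250} + \frac{2}{25} × \frac{249}{250}
     = \frac{521}{6250}
P(D|+) = P(+|D)P(D)/P(+) = \frac{23}{521}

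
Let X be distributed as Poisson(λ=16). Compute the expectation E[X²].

Using the identity E[X²] = Var(X) + (E[X])²:
E[X] = 16
Var(X) = 16
E[X²] = 16 + (16)²
= 272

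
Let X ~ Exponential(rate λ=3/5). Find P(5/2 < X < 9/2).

P(5/2 < X < 9/2) = ∫_{5/2}^{9/2} f(x) dx
where f(x) = \frac{3 e^{- \frac{3 x}{5}}}{5}
= - \frac{1}{e^{\frac{27}{10}}} + e^{- \frac{3}{2}}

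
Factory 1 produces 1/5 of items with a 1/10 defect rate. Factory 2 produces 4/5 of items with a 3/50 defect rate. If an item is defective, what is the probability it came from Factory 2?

Using Bayes' theorem:
P(F1) = 1/5, P(D|F1) = 1/10
P(F2) = 4/5, P(D|F2) = 3/50
P(D) = P(D|F1)P(F1) + P(D|F2)P(F2)
     = \frac{17}{250}
P(F2|D) = P(D|F2)P(F2) / P(D)
= \frac{12}{17}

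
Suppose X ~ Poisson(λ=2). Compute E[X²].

Using the identity E[X²] = Var(X) + (E[X])²:
E[X] = 2
Var(X) = 2
E[X²] = 2 + (2)²
= 6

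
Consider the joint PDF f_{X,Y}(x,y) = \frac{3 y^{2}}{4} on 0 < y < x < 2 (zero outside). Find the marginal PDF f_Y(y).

f_Y(y) = ∫_y^2 \frac{3 y^{2}}{4} dx = \frac{3 y^{2} \left(2 - y\right)}{4}
for 0 < y < 2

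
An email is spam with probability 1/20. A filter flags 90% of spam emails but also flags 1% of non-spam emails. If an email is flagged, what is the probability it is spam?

Let D = the rare event, + = positive/flagged.
P(D) = 1/20
P(+|D) = 90/100 = 9/10
P(+|D') = 1/100
P(+) = P(+|D)P(D) + P(+|D')P(D')
     = \frac{9}{10} × \frac{1}{20} + \frac{1}{100} × \frac{19}{20}
     = \frac{109}{2000}
P(D|+) = P(+|D)P(D)/P(+) = \frac{90}{109}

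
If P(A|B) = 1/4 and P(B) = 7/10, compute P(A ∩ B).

By definition, P(A|B) = P(A ∩ B) / P(B)
So P(A ∩ B) = P(A|B) × P(B)
= 1/4 × 7/10
= 7/40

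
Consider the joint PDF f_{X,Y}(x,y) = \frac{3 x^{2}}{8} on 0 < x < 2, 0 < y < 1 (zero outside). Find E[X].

f_X(x) = ∫_0^1 \frac{3 x^{2}}{8} dy = \frac{3 x^{2}}{8}
E[X] = ∫_0^2 x × (\frac{3 x^{2}}{8}) dx = \frac{3}{2}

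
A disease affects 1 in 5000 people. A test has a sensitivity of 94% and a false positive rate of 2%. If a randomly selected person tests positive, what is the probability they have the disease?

Let D = the rare event, + = positive/flagged.
P(D) = 1/5000
P(+|D) = 94/100 = 47/50
P(+|D') = 2/100 = 1/50
P(+) = P(+|D)P(D) + P(+|D')P(D')
     = \frac{47}{50} × \frac{1}{5000} + \frac{1}{50} × \frac{4999}{5000}
     = \frac{2523}{125000}
P(D|+) = P(+|D)P(D)/P(+) = \frac{47}{5046}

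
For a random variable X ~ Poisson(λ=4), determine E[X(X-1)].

E[X(X-1)] = E[X² - X] = E[X²] - E[X]
E[X] = 4
E[X²] = Var(X) + (E[X])² = 4 + (4)² = 20
E[X(X-1)] = 20 - 4 = 16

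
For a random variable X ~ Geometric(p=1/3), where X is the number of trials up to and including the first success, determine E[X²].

Using the identity E[X²] = Var(X) + (E[X])²:
E[X] = 3
Var(X) = 6
E[X²] = 6 + (3)²
= 15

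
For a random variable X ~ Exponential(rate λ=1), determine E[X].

For X ~ Exponential(rate λ=1), the expected value is:
E[X] = 1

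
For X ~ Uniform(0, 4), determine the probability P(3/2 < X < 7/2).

P(3/2 < X < 7/2) = ∫_{3/2}^{7/2} f(x) dx
where f(x) = \frac{1}{4}
= \frac{1}{2}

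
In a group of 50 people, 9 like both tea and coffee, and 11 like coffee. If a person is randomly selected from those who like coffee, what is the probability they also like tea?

P(A ∩ B) = 9/50
P(B) = 11/50
P(A|B) = P(A ∩ B) / P(B) = (9/50) / (11/50) = 9/11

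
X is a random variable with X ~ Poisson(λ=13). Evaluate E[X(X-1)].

E[X(X-1)] = E[X² - X] = E[X²] - E[X]
E[X] = 13
E[X²] = Var(X) + (E[X])² = 13 + (13)² = 182
E[X(X-1)] = 182 - 13 = 169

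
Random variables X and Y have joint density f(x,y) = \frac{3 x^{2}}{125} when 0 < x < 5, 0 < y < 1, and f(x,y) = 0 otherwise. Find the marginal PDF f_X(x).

f_X(x) = ∫_0^1 f(x,y) dy
= ∫_0^1 \frac{3 x^{2}}{125} dy
= \frac{3 x^{2}}{125} for 0 < x < 5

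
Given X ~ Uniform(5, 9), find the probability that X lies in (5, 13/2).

P(5 < X < 13/2) = ∫_{5}^{13/2} f(x) dx
where f(x) = \frac{1}{4}
= \frac{3}{8}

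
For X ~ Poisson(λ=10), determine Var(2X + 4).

For X ~ Poisson(λ=10):
Var(X) = 10
Var(2X + 4) = (2)² × Var(X) = 4 × 10 = 40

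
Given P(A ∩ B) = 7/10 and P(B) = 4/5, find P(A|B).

P(A|B) = P(A ∩ B) / P(B)
= (7/10) / (4/5)
= 7/8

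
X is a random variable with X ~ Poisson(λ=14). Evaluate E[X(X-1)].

E[X(X-1)] = E[X² - X] = E[X²] - E[X]
E[X] = 14
E[X²] = Var(X) + (E[X])² = 14 + (14)² = 210
E[X(X-1)] = 210 - 14 = 196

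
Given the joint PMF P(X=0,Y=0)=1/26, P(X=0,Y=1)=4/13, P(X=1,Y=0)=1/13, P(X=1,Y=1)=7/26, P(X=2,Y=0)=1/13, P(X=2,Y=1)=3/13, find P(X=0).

P(X=0) = P(X=0,Y=0) + P(X=0,Y=1)
= 1/26 + 4/13
= 9/26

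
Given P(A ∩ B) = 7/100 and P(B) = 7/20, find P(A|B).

P(A|B) = P(A ∩ B) / P(B)
= (7/100) / (7/20)
= 1/5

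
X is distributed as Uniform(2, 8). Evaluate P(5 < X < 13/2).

P(5 < X < 13/2) = ∫_{5}^{13/2} f(x) dx
where f(x) = \frac{1}{6}
= \frac{1}{4}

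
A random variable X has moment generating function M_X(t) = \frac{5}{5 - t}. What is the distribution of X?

The MGF M(t) = \frac{5}{5 - t} is the standard form for the Exponential distribution.
Comparing with the known MGF formula identifies: Exponential(rate λ=5)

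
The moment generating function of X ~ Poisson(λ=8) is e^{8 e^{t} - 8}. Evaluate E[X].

To find E[X], compute M^(1)(0):
M^(1)(t) = 8 e^{t} e^{8 e^{t} - 8}
M^(1)(0) = 8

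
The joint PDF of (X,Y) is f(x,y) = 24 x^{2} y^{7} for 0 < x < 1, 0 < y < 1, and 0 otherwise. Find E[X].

E[X] = ∫_0^1 ∫_0^1 x × f(x,y) dy dx
= ∫_0^1 ∫_0^1 x × (24 x^{2} y^{7}) dy dx
= \frac{3}{4}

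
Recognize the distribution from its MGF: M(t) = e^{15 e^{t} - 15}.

The MGF M(t) = e^{15 e^{t} - 15} is the standard form for the Poisson distribution.
Comparing with the known MGF formula identifies: Poisson(λ=15)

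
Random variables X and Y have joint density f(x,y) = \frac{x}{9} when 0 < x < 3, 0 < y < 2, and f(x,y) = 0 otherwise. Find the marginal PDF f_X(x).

f_X(x) = ∫_0^2 f(x,y) dy
= ∫_0^2 \frac{x}{9} dy
= \frac{2 x}{9} for 0 < x < 3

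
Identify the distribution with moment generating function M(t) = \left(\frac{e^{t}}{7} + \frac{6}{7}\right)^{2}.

The MGF M(t) = \left(\frac{e^{t}}{7} + \frac{6}{7}\right)^{2} is the standard form for the Binomial distribution.
Comparing with the known MGF formula identifies: Binomial(n=2, p=1/7)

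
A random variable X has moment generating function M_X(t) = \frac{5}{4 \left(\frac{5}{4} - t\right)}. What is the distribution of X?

The MGF M(t) = \frac{5}{4 \left(\frac{5}{4} - t\right)} is the standard form for the Exponential distribution.
Comparing with the known MGF formula identifies: Exponential(rate λ=5/4)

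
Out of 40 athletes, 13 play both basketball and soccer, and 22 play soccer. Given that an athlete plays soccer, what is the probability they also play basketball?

P(A ∩ B) = 13/40
P(B) = 22/40 = 11/20
P(A|B) = P(A ∩ B) / P(B) = (13/40) / (11/20) = 13/22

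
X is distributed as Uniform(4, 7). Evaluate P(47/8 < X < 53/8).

P(47/8 < X < 53/8) = ∫_{47/8}^{53/8} f(x) dx
where f(x) = \frac{1}{3}
= \frac{1}{4}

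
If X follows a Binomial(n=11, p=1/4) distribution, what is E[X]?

For X ~ Binomial(n=11, p=1/4), the expected value is:
E[X] = \frac{11}{4}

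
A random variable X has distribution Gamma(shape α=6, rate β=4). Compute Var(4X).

For X ~ Gamma(shape α=6, rate β=4):
Var(X) = \frac{3}{8}
Var(4X) = (4)² × Var(X) = 16 × \frac{3}{8} = 6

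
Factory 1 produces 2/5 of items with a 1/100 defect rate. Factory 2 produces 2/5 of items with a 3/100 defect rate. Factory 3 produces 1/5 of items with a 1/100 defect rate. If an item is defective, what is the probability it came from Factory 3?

Using Bayes' theorem:
P(F1) = 2/5, P(D|F1) = 1/100
P(F2) = 2/5, P(D|F2) = 3/100
P(F3) = 1/5, P(D|F3) = 1/100
P(D) = P(D|F1)P(F1) + P(D|F2)P(F2) + P(D|F3)P(F3)
     = \frac{9}{500}
P(F3|D) = P(D|F3)P(F3) / P(D)
= \frac{1}{9}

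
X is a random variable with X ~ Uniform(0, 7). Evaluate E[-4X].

For X ~ Uniform(0, 7):
E[X] = \frac{7}{2}
E[-4X] = -4 × E[X] + 0 = -14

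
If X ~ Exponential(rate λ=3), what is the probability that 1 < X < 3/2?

P(1 < X < 3/2) = ∫_{1}^{3/2} f(x) dx
where f(x) = 3 e^{- 3 x}
= - \frac{1}{e^{\frac{9}{2}}} + e^{-3}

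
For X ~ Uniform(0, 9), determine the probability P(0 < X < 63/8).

P(0 < X < 63/8) = ∫_{0}^{63/8} f(x) dx
where f(x) = \frac{1}{9}
= \frac{7}{8}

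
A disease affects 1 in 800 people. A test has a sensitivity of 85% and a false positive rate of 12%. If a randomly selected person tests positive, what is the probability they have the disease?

Let D = the rare event, + = positive/flagged.
P(D) = 1/800
P(+|D) = 85/100 = 17/20
P(+|D') = 12/100 = 3/25
P(+) = P(+|D)P(D) + P(+|D')P(D')
     = \frac{17}{20} × \frac{1}{800} + \frac{3}{25} × \frac{799}{800}
     = \frac{9673}{80000}
P(D|+) = P(+|D)P(D)/P(+) = \frac{5}{569}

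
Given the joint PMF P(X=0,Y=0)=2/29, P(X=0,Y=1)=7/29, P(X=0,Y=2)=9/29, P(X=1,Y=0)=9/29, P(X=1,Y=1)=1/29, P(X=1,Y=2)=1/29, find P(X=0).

P(X=0) = P(X=0,Y=0) + P(X=0,Y=1) + P(X=0,Y=2)
= 2/29 + 7/29 + 9/29
= 18/29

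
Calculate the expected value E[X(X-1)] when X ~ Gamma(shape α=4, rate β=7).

E[X(X-1)] = E[X² - X] = E[X²] - E[X]
E[X] = \frac{4}{7}
E[X²] = Var(X) + (E[X])² = \frac{4}{49} + (\frac{4}{7})² = \frac{20}{49}
E[X(X-1)] = \frac{20}{49} - \frac{4}{7} = - \frac{8}{49}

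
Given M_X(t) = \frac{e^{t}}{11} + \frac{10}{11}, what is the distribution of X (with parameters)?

The MGF M(t) = \frac{e^{t}}{11} + \frac{10}{11} is the standard form for the Bernoulli distribution.
Comparing with the known MGF formula identifies: Bernoulli(p=1/11)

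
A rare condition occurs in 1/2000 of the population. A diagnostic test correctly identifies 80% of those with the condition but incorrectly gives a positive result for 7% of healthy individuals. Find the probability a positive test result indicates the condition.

Let D = the rare event, + = positive/flagged.
P(D) = 1/2000
P(+|D) = 80/100 = 4/5
P(+|D') = 7/100
P(+) = P(+|D)P(D) + P(+|D')P(D')
     = \frac{4}{5} × \frac{1}{2000} + \frac{7}{100} × \frac{1999}{2000}
     = \frac{14073}{200000}
P(D|+) = P(+|D)P(D)/P(+) = \frac{80}{14073}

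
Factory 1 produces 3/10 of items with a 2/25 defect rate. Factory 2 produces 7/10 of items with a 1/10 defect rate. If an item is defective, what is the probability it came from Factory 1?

Using Bayes' theorem:
P(F1) = 3/10, P(D|F1) = 2/25
P(F2) = 7/10, P(D|F2) = 1/10
P(D) = P(D|F1)P(F1) + P(D|F2)P(F2)
     = \frac{47}{500}
P(F1|D) = P(D|F1)P(F1) / P(D)
= \frac{12}{47}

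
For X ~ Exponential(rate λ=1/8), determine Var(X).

For X ~ Exponential(rate λ=1/8):
Var(X) = 64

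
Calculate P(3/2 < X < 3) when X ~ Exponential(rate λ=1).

P(3/2 < X < 3) = ∫_{3/2}^{3} f(x) dx
where f(x) = e^{- x}
= - \frac{1}{e^{3}} + e^{- \frac{3}{2}}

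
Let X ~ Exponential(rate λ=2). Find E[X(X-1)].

E[X(X-1)] = E[X² - X] = E[X²] - E[X]
E[X] = \frac{1}{2}
E[X²] = Var(X) + (E[X])² = \frac{1}{4} + (\frac{1}{2})² = \frac{1}{2}
E[X(X-1)] = \frac{1}{2} - \frac{1}{2} = 0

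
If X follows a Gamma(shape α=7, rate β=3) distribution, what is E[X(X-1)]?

E[X(X-1)] = E[X² - X] = E[X²] - E[X]
E[X] = \frac{7}{3}
E[X²] = Var(X) + (E[X])² = \frac{7}{9} + (\frac{7}{3})² = \frac{56}{9}
E[X(X-1)] = \frac{56}{9} - \frac{7}{3} = \frac{35}{9}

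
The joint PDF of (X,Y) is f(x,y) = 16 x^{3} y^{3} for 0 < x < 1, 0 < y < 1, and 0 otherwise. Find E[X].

E[X] = ∫_0^1 ∫_0^1 x × f(x,y) dy dx
= ∫_0^1 ∫_0^1 x × (16 x^{3} y^{3}) dy dx
= \frac{4}{5}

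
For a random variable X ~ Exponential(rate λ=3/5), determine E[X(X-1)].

E[X(X-1)] = E[X² - X] = E[X²] - E[X]
E[X] = \frac{5}{3}
E[X²] = Var(X) + (E[X])² = \frac{25}{9} + (\frac{5}{3})² = \frac{50}{9}
E[X(X-1)] = \frac{50}{9} - \frac{5}{3} = \frac{35}{9}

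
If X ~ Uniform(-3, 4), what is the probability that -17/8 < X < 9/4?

P(-17/8 < X < 9/4) = ∫_{-17/8}^{9/4} f(x) dx
where f(x) = \frac{1}{7}
= \frac{5}{8}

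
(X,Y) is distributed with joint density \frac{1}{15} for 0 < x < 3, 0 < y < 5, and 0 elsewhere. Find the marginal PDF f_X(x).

f_X(x) = ∫_0^5 f(x,y) dy
= ∫_0^5 \frac{1}{15} dy
= \frac{1}{3} for 0 < x < 3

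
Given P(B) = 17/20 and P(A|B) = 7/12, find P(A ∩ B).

By definition, P(A|B) = P(A ∩ B) / P(B)
So P(A ∩ B) = P(A|B) × P(B)
= 7/12 × 17/20
= 119/240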